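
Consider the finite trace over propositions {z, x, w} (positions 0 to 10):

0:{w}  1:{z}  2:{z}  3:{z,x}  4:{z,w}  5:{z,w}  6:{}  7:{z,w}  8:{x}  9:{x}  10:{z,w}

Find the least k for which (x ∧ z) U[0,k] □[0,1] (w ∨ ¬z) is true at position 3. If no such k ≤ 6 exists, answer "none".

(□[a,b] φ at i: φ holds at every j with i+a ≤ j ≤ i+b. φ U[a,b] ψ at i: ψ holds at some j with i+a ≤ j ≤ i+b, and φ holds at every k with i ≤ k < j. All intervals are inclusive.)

1

Need earliest j ≥ 3 with □[0,1] (w ∨ ¬z), and (x ∧ z) at every k in [3,j-1].
  j=3: rhs fails.
  j=4: rhs holds; lhs holds on [3,3]. k = 1.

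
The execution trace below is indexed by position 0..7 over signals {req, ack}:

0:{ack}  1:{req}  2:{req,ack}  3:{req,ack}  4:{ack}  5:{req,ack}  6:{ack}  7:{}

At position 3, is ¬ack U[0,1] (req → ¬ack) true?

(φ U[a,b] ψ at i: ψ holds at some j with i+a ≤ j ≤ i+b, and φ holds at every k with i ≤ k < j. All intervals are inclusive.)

False

Need some j in [3,4] with (req → ¬ack), and ¬ack at every k in [3,j-1].
  j=3: (req → ¬ack) false.
  j=4: (req → ¬ack) holds, but ¬ack fails at k=3 → not this j.
No j in the window works → until fails.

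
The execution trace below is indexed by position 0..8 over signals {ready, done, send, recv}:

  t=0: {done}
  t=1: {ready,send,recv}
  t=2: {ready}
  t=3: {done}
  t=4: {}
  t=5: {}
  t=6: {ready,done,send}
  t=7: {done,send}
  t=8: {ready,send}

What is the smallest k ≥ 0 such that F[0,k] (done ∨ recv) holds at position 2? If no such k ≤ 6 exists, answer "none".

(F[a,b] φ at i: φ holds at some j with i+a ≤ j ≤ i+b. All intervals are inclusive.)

1

Scan j = 2,3,… for (done ∨ recv):
  j=2: fails
  j=3: holds
First hit at j=3, so smallest k = 3-2 = 1.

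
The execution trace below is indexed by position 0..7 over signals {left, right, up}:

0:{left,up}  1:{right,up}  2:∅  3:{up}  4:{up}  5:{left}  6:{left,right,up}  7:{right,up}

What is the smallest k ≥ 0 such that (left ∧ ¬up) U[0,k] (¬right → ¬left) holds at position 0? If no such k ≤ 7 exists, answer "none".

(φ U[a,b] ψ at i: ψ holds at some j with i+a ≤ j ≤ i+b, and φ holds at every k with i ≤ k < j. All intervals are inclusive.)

Need earliest j ≥ 0 with (¬right → ¬left), and (left ∧ ¬up) at every k in [0,j-1].
  j=0: rhs fails.
  j=1: rhs holds but lhs fails at k=0.
  j=2: rhs holds but lhs fails at k=0.
  j=3: rhs holds but lhs fails at k=0.
  j=4: rhs holds but lhs fails at k=0.
  j=5: rhs fails.
  j=6: rhs holds but lhs fails at k=0.
  j=7: rhs holds but lhs fails at k=0.
No witness within the range → none.

none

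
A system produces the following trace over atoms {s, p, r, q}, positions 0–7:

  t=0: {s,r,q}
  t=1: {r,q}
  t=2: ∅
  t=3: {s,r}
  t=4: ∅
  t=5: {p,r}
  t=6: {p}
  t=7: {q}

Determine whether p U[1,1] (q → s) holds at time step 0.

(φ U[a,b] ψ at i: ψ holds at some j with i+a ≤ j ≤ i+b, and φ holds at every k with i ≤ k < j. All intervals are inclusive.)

Need some j in [1,1] with (q → s), and p at every k in [0,j-1].
  j=1: (q → s) false.
No j in the window works → until fails.

No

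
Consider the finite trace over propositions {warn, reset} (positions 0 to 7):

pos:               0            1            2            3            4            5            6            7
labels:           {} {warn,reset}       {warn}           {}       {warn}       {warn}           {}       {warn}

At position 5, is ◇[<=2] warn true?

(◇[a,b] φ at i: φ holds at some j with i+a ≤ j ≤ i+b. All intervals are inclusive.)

Holds

Check warn at each j in [5,7]:
  j=5: true
  j=6: false
  j=7: true
Found at j=5 → formula holds.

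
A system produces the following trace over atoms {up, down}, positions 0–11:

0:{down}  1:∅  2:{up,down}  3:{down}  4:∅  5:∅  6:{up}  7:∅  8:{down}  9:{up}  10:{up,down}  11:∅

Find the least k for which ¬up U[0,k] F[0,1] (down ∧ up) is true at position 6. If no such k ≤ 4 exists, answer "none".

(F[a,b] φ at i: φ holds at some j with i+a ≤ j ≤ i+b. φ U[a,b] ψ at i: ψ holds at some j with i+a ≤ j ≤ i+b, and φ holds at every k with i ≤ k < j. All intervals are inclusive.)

Need earliest j ≥ 6 with F[0,1] (down ∧ up), and ¬up at every k in [6,j-1].
  j=6: rhs fails.
  j=7: rhs fails.
  j=8: rhs fails.
  j=9: rhs holds but lhs fails at k=6.
  j=10: rhs holds but lhs fails at k=6.
No witness within the range → none.

none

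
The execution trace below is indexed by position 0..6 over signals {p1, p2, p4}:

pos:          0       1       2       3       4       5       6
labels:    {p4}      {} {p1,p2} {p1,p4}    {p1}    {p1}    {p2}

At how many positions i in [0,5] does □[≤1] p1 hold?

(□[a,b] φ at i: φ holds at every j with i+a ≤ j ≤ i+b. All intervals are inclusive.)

Evaluate at each i in [0,5]:
  i=0: ✗ (fails at j=0)
  i=1: ✗ (fails at j=1)
  i=2: ✓ (all of [2,3])
  i=3: ✓ (all of [3,4])
  i=4: ✓ (all of [4,5])
  i=5: ✗ (fails at j=6)
Positions where it holds: {2, 3, 4} → 3.

3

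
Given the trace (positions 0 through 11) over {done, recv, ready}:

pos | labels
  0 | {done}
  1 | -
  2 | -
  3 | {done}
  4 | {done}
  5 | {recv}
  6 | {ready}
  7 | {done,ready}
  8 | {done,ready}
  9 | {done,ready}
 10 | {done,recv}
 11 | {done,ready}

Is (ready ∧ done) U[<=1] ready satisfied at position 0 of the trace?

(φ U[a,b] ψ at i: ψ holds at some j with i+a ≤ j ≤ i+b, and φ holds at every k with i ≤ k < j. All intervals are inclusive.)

Need some j in [0,1] with ready, and (ready ∧ done) at every k in [0,j-1].
  j=0: ready false.
  j=1: ready false.
No j in the window works → until fails.

False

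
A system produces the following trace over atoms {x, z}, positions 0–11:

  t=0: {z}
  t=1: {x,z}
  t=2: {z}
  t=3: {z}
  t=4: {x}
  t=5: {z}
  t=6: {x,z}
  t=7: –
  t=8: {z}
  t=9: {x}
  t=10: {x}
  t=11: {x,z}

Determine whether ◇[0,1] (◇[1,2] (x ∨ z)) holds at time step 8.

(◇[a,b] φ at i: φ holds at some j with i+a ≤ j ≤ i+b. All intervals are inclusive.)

Check ◇[1,2] (x ∨ z) at each j in [8,9]:
  j=8: holds (witness at 9)
  j=9: holds (witness at 10)
Found at j=8 → formula holds.

Yes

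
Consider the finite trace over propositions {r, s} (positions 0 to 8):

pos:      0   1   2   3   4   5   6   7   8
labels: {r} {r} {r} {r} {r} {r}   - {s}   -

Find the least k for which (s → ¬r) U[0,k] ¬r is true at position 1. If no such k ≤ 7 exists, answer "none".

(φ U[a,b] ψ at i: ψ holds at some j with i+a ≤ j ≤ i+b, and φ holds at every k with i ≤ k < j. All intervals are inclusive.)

5

Need earliest j ≥ 1 with ¬r, and (s → ¬r) at every k in [1,j-1].
  j=1: rhs fails.
  j=2: rhs fails.
  j=3: rhs fails.
  j=4: rhs fails.
  j=5: rhs fails.
  j=6: rhs holds; lhs holds on [1,5]. k = 5.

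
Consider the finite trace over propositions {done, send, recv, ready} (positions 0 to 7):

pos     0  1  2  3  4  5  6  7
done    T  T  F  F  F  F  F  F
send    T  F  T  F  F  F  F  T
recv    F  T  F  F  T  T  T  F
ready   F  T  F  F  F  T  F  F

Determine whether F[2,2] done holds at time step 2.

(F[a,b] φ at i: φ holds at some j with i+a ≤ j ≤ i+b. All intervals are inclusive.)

Does not hold

Check done at each j in [4,4]:
  j=4: false
No position in the window satisfies it → formula fails.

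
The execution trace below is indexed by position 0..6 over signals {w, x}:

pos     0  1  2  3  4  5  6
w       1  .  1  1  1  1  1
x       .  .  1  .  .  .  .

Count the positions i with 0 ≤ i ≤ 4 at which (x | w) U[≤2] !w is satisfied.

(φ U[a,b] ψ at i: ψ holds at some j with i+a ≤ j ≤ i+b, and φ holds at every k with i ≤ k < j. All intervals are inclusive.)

2

Evaluate at each i in [0,4]:
  i=0: ✓ (rhs at j=1; lhs holds on [0,0])
  i=1: ✓ (rhs at j=1)
  i=2: ✗ (no rhs in [2,4])
  i=3: ✗ (no rhs in [3,5])
  i=4: ✗ (no rhs in [4,6])
Positions where it holds: {0, 1} → 2.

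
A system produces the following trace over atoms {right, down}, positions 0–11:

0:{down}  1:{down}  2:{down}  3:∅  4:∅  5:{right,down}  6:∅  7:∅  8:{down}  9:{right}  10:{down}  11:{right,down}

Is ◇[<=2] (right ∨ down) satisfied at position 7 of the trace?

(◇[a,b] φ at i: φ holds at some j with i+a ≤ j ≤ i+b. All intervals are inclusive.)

Holds

Check (right ∨ down) at each j in [7,9]:
  j=7: false
  j=8: true
  j=9: true
Found at j=8 → formula holds.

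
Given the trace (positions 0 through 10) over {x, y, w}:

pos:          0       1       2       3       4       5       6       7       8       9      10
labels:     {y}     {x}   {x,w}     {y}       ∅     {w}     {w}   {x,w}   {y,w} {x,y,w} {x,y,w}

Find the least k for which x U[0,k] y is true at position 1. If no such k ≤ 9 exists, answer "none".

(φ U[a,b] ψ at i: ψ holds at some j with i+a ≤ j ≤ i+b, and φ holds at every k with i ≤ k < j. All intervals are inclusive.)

Need earliest j ≥ 1 with y, and x at every k in [1,j-1].
  j=1: rhs fails.
  j=2: rhs fails.
  j=3: rhs holds; lhs holds on [1,2]. k = 2.

2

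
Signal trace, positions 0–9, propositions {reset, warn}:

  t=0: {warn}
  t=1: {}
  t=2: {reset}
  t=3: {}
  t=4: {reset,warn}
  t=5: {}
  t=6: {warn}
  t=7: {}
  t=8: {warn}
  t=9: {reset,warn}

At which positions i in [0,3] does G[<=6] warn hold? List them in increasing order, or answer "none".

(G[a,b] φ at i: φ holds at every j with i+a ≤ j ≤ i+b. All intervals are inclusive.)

Evaluate at each i in [0,3]:
  i=0: ✗ (fails at j=1)
  i=1: ✗ (fails at j=1)
  i=2: ✗ (fails at j=2)
  i=3: ✗ (fails at j=3)

none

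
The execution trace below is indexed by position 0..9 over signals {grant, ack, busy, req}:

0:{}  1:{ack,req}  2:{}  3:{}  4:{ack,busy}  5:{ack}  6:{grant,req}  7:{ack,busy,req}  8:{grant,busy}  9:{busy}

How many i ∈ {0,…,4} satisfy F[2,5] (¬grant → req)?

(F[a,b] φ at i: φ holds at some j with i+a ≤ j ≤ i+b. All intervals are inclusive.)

4

Evaluate at each i in [0,4]:
  i=0: ✗ (none in [2,5])
  i=1: ✓ (witness j=6)
  i=2: ✓ (witness j=6)
  i=3: ✓ (witness j=6)
  i=4: ✓ (witness j=6)
Positions where it holds: {1, 2, 3, 4} → 4.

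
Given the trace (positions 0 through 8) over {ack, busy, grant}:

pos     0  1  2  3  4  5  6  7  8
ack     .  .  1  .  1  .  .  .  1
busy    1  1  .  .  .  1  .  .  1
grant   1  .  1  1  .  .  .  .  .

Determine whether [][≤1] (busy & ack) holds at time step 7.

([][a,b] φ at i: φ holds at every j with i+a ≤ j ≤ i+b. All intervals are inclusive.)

No

Check (busy & ack) at every j in [7,8]:
  j=7: false
  j=8: true
Fails at j=7 → formula fails.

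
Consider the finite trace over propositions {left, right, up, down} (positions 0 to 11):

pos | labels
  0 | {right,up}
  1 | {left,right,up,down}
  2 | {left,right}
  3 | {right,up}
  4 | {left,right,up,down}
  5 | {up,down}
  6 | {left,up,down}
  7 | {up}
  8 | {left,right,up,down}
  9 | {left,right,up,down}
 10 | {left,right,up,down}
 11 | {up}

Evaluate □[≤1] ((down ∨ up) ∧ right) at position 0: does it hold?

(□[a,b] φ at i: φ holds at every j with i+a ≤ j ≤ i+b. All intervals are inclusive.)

Check ((down ∨ up) ∧ right) at every j in [0,1]:
  j=0: true
  j=1: true
All positions satisfy it → formula holds.

True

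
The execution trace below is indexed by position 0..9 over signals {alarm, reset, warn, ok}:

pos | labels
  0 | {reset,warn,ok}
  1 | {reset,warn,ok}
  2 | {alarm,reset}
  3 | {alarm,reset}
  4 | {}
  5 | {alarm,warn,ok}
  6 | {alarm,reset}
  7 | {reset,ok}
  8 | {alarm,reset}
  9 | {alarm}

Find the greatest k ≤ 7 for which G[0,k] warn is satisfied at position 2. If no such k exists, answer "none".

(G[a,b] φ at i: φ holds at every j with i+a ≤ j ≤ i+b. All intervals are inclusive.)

warn must hold from j=2 onward; find where it first fails.
  j=2: fails → no k works.

none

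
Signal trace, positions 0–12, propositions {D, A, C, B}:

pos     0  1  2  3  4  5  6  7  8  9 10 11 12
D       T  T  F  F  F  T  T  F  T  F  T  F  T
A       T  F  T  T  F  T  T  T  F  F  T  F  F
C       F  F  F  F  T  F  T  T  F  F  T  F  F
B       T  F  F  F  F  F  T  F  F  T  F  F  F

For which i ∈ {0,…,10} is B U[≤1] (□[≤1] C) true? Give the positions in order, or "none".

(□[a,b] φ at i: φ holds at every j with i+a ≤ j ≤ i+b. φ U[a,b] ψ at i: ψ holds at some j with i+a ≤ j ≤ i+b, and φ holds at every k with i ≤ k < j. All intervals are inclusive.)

6

Evaluate at each i in [0,10]:
  i=0: ✗ (no rhs in [0,1])
  i=1: ✗ (no rhs in [1,2])
  i=2: ✗ (no rhs in [2,3])
  i=3: ✗ (no rhs in [3,4])
  i=4: ✗ (no rhs in [4,5])
  i=5: ✗ (lhs fails at k=5 before rhs at j=6)
  i=6: ✓ (rhs at j=6)
  i=7: ✗ (no rhs in [7,8])
  i=8: ✗ (no rhs in [8,9])
  i=9: ✗ (no rhs in [9,10])
  i=10: ✗ (no rhs in [10,11])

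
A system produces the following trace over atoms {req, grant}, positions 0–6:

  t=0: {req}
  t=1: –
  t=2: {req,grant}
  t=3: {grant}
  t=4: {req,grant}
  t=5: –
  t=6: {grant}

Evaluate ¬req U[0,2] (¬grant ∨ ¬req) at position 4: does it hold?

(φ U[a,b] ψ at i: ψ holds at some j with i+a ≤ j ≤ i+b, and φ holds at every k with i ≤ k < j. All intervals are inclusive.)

False

Need some j in [4,6] with (¬grant ∨ ¬req), and ¬req at every k in [4,j-1].
  j=4: (¬grant ∨ ¬req) false.
  j=5: (¬grant ∨ ¬req) holds, but ¬req fails at k=4 → not this j.
  j=6: (¬grant ∨ ¬req) holds, but ¬req fails at k=4 → not this j.
No j in the window works → until fails.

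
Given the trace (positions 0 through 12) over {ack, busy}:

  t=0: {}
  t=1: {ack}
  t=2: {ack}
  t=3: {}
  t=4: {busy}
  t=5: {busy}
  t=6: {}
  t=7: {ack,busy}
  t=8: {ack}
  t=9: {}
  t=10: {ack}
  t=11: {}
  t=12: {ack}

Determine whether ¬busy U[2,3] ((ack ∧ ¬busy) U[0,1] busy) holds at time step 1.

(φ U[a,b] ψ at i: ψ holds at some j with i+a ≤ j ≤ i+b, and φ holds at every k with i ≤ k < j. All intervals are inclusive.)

Need some j in [3,4] with ((ack ∧ ¬busy) U[0,1] busy), and ¬busy at every k in [1,j-1].
  j=3: ((ack ∧ ¬busy) U[0,1] busy) — fails.
  j=4: ((ack ∧ ¬busy) U[0,1] busy) holds; ¬busy holds at every k in [1,3] → satisfied.

True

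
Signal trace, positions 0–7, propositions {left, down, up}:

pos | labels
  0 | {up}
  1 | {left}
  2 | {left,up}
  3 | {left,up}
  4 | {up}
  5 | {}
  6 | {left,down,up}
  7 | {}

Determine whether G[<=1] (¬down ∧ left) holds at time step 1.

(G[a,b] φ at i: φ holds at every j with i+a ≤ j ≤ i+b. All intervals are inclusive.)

Check (¬down ∧ left) at every j in [1,2]:
  j=1: true
  j=2: true
All positions satisfy it → formula holds.

True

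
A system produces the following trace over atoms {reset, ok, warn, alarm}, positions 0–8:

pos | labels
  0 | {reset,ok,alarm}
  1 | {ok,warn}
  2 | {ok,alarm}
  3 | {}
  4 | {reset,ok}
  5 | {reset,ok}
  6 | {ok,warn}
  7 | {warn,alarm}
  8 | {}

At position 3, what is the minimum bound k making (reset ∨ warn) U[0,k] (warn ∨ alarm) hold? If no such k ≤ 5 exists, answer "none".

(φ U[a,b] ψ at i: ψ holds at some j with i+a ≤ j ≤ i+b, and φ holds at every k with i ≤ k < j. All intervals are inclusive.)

none

Need earliest j ≥ 3 with (warn ∨ alarm), and (reset ∨ warn) at every k in [3,j-1].
  j=3: rhs fails.
  j=4: rhs fails.
  j=5: rhs fails.
  j=6: rhs holds but lhs fails at k=3.
  j=7: rhs holds but lhs fails at k=3.
  j=8: rhs fails.
No witness within the range → none.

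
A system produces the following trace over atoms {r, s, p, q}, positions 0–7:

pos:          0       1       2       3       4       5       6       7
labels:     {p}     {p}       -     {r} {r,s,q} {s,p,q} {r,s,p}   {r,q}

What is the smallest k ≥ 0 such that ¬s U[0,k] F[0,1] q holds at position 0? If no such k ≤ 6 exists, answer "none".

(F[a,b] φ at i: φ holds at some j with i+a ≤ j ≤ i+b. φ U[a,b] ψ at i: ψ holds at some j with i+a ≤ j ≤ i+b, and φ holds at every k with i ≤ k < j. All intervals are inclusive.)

Need earliest j ≥ 0 with F[0,1] q, and ¬s at every k in [0,j-1].
  j=0: rhs fails.
  j=1: rhs fails.
  j=2: rhs fails.
  j=3: rhs holds; lhs holds on [0,2]. k = 3.

3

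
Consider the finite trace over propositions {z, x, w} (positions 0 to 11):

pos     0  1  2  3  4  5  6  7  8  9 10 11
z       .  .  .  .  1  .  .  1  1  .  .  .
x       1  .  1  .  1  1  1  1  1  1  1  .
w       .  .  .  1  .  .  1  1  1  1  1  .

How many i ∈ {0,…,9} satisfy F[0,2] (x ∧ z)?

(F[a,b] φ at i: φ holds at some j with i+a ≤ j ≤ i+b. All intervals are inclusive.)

Evaluate at each i in [0,9]:
  i=0: ✗ (none in [0,2])
  i=1: ✗ (none in [1,3])
  i=2: ✓ (witness j=4)
  i=3: ✓ (witness j=4)
  i=4: ✓ (witness j=4)
  i=5: ✓ (witness j=7)
  i=6: ✓ (witness j=7)
  i=7: ✓ (witness j=7)
  i=8: ✓ (witness j=8)
  i=9: ✗ (none in [9,11])
Positions where it holds: {2, 3, 4, 5, 6, 7, 8} → 7.

7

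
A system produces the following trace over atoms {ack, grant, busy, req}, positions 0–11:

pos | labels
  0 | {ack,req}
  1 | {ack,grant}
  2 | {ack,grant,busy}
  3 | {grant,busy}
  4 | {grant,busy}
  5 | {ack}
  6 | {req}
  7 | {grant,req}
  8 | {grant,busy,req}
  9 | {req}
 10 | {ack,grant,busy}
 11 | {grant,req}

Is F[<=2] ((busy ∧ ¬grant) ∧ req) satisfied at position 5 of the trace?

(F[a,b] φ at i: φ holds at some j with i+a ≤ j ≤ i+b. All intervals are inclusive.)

Does not hold

Check ((busy ∧ ¬grant) ∧ req) at each j in [5,7]:
  j=5: false
  j=6: false
  j=7: false
No position in the window satisfies it → formula fails.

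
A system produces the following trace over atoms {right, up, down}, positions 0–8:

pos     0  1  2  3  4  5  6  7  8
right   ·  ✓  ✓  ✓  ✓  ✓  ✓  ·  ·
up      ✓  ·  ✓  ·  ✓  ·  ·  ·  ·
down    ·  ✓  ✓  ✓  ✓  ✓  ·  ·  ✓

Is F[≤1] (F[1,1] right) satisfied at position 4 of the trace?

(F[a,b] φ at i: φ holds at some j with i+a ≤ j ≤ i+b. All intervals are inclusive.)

Check F[1,1] right at each j in [4,5]:
  j=4: holds (witness at 5)
  j=5: holds (witness at 6)
Found at j=4 → formula holds.

Holds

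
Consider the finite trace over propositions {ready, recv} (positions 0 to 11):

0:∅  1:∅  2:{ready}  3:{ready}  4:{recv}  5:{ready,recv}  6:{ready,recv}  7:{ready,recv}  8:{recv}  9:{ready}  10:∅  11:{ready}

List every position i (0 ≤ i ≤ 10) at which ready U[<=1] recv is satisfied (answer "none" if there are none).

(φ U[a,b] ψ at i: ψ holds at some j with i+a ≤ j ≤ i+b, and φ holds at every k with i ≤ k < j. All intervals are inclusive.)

3, 4, 5, 6, 7, 8

Evaluate at each i in [0,10]:
  i=0: ✗ (no rhs in [0,1])
  i=1: ✗ (no rhs in [1,2])
  i=2: ✗ (no rhs in [2,3])
  i=3: ✓ (rhs at j=4; lhs holds on [3,3])
  i=4: ✓ (rhs at j=4)
  i=5: ✓ (rhs at j=5)
  i=6: ✓ (rhs at j=6)
  i=7: ✓ (rhs at j=7)
  i=8: ✓ (rhs at j=8)
  i=9: ✗ (no rhs in [9,10])
  i=10: ✗ (no rhs in [10,11])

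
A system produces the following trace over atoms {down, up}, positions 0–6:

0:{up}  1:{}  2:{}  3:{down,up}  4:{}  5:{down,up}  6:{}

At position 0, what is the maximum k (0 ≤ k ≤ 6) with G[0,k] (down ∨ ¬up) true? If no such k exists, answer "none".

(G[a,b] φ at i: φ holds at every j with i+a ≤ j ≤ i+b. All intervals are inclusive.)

(down ∨ ¬up) must hold from j=0 onward; find where it first fails.
  j=0: fails → no k works.

none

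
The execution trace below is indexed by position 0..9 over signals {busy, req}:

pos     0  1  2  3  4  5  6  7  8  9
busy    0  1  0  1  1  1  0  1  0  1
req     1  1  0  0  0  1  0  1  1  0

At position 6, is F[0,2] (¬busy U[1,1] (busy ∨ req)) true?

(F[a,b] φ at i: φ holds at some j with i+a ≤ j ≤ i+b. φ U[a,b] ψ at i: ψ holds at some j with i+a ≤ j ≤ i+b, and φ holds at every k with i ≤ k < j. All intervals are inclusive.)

Check (¬busy U[1,1] (busy ∨ req)) at each j in [6,8]:
  j=6: holds
  j=7: fails
  j=8: holds
Found at j=6 → formula holds.

Holds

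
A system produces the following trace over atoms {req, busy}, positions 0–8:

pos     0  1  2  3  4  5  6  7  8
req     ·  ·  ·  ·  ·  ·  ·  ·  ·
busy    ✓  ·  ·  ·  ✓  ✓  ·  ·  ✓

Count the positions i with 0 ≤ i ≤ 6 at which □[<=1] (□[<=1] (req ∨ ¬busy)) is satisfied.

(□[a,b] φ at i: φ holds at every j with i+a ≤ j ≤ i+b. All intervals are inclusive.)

1

Evaluate at each i in [0,6]:
  i=0: ✗ (fails at j=0)
  i=1: ✓ (all of [1,2])
  i=2: ✗ (fails at j=3)
  i=3: ✗ (fails at j=3)
  i=4: ✗ (fails at j=4)
  i=5: ✗ (fails at j=5)
  i=6: ✗ (fails at j=7)
Positions where it holds: {1} → 1.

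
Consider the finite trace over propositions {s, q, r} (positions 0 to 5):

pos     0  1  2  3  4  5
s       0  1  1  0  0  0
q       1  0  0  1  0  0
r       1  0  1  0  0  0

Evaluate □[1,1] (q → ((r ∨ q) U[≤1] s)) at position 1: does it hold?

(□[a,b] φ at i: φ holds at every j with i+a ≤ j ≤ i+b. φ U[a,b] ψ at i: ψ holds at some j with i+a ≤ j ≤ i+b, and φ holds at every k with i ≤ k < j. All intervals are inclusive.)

Yes

Check (q → ((r ∨ q) U[≤1] s)) at every j in [2,2]:
  j=2: antecedent false → ✓
All positions satisfy it → formula holds.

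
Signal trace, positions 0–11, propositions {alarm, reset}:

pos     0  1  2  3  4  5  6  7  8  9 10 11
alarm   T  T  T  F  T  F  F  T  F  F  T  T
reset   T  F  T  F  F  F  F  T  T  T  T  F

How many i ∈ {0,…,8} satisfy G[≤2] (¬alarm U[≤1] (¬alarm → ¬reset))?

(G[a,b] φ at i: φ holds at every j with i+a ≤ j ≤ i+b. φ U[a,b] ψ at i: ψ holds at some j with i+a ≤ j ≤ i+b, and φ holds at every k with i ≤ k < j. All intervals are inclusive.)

6

Evaluate at each i in [0,8]:
  i=0: ✓ (all of [0,2])
  i=1: ✓ (all of [1,3])
  i=2: ✓ (all of [2,4])
  i=3: ✓ (all of [3,5])
  i=4: ✓ (all of [4,6])
  i=5: ✓ (all of [5,7])
  i=6: ✗ (fails at j=8)
  i=7: ✗ (fails at j=8)
  i=8: ✗ (fails at j=8)
Positions where it holds: {0, 1, 2, 3, 4, 5} → 6.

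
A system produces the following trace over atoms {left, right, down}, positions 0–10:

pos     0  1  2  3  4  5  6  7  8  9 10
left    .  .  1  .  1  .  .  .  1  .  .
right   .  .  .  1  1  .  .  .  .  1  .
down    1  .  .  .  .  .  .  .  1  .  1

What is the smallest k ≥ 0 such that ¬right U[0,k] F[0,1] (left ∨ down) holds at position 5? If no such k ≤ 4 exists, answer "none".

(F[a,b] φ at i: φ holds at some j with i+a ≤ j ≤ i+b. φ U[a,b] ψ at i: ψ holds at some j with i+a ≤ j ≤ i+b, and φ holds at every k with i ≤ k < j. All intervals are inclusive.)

Need earliest j ≥ 5 with F[0,1] (left ∨ down), and ¬right at every k in [5,j-1].
  j=5: rhs fails.
  j=6: rhs fails.
  j=7: rhs holds; lhs holds on [5,6]. k = 2.

2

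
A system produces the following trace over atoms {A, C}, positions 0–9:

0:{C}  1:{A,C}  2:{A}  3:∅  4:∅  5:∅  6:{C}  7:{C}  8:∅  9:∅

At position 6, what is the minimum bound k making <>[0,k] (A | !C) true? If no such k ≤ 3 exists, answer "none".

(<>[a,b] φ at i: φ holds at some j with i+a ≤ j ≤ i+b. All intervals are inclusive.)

2

Scan j = 6,7,… for (A | !C):
  j=6: fails
  j=7: fails
  j=8: holds
First hit at j=8, so smallest k = 8-6 = 2.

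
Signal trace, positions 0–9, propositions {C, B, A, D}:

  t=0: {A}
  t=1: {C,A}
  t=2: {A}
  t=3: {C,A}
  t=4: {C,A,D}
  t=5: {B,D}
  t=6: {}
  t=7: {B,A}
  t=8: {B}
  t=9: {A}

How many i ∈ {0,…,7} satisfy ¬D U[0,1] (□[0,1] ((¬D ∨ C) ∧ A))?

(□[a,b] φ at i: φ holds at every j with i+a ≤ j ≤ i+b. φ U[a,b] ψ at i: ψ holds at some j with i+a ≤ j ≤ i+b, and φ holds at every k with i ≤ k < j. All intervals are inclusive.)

Evaluate at each i in [0,7]:
  i=0: ✓ (rhs at j=0)
  i=1: ✓ (rhs at j=1)
  i=2: ✓ (rhs at j=2)
  i=3: ✓ (rhs at j=3)
  i=4: ✗ (no rhs in [4,5])
  i=5: ✗ (no rhs in [5,6])
  i=6: ✗ (no rhs in [6,7])
  i=7: ✗ (no rhs in [7,8])
Positions where it holds: {0, 1, 2, 3} → 4.

4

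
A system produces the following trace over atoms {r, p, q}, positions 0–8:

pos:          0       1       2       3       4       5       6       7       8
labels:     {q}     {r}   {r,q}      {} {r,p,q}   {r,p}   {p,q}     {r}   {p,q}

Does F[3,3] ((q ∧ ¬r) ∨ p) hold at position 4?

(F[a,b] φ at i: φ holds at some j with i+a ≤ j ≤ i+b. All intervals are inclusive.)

Check ((q ∧ ¬r) ∨ p) at each j in [7,7]:
  j=7: false
No position in the window satisfies it → formula fails.

Does not hold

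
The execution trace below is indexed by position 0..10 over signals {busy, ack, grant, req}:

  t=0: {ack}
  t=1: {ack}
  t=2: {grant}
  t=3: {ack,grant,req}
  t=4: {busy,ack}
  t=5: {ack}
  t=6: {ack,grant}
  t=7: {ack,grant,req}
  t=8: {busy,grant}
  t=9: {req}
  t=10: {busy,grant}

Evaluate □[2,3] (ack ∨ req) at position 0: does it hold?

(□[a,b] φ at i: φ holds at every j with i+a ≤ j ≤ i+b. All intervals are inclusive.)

Check (ack ∨ req) at every j in [2,3]:
  j=2: false
  j=3: true
Fails at j=2 → formula fails.

False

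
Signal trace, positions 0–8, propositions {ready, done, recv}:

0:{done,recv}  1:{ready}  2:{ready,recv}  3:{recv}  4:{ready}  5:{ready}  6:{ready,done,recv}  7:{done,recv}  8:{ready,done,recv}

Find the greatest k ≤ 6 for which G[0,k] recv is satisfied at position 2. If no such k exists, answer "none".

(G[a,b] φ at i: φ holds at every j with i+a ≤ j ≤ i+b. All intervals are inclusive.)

recv must hold from j=2 onward; find where it first fails.
  j=2: holds
  j=3: holds
  j=4: fails
Holds on [2,3], so largest k = 1.

1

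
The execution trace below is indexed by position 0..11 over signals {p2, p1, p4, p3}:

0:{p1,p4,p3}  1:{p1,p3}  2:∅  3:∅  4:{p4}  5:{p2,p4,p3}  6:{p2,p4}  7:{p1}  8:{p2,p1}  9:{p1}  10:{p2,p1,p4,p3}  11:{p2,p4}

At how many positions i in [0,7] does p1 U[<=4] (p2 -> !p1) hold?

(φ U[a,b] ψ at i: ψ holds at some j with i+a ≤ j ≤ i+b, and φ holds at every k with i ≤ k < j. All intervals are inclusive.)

Evaluate at each i in [0,7]:
  i=0: ✓ (rhs at j=0)
  i=1: ✓ (rhs at j=1)
  i=2: ✓ (rhs at j=2)
  i=3: ✓ (rhs at j=3)
  i=4: ✓ (rhs at j=4)
  i=5: ✓ (rhs at j=5)
  i=6: ✓ (rhs at j=6)
  i=7: ✓ (rhs at j=7)
Positions where it holds: {0, 1, 2, 3, 4, 5, 6, 7} → 8.

8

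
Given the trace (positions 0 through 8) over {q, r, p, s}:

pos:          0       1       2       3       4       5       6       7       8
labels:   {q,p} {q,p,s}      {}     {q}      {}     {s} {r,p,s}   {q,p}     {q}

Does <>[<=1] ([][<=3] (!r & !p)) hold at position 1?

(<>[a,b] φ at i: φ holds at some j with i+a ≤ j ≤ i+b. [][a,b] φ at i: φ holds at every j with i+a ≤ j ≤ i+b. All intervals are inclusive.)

Check [][<=3] (!r & !p) at each j in [1,2]:
  j=1: fails at 1
  j=2: holds on [2,5]
Found at j=2 → formula holds.

Holds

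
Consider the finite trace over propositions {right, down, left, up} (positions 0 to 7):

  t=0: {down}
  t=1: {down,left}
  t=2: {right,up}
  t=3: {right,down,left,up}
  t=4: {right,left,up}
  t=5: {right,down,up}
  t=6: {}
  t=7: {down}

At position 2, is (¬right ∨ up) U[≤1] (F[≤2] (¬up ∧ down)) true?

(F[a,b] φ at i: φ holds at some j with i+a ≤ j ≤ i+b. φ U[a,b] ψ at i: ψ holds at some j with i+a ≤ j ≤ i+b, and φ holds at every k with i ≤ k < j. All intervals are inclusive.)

Need some j in [2,3] with F[≤2] (¬up ∧ down), and (¬right ∨ up) at every k in [2,j-1].
  j=2: F[≤2] (¬up ∧ down) — fails (none in [2,4]).
  j=3: F[≤2] (¬up ∧ down) — fails (none in [3,5]).
No j in the window works → until fails.

False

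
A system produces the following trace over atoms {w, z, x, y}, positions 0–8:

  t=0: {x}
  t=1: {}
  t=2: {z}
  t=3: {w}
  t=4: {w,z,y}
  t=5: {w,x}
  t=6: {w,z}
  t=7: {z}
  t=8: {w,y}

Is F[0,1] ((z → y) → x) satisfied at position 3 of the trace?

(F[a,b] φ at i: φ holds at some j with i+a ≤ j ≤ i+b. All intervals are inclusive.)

Does not hold

Check ((z → y) → x) at each j in [3,4]:
  j=3: false
  j=4: false
No position in the window satisfies it → formula fails.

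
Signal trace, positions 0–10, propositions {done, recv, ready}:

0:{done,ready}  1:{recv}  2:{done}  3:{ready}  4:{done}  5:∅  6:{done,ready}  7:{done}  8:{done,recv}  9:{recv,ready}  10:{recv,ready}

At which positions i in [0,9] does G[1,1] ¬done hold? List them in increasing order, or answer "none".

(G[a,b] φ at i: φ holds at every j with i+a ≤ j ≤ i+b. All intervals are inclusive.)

Evaluate at each i in [0,9]:
  i=0: ✓ (all of [1,1])
  i=1: ✗ (fails at j=2)
  i=2: ✓ (all of [3,3])
  i=3: ✗ (fails at j=4)
  i=4: ✓ (all of [5,5])
  i=5: ✗ (fails at j=6)
  i=6: ✗ (fails at j=7)
  i=7: ✗ (fails at j=8)
  i=8: ✓ (all of [9,9])
  i=9: ✓ (all of [10,10])

0, 2, 4, 8, 9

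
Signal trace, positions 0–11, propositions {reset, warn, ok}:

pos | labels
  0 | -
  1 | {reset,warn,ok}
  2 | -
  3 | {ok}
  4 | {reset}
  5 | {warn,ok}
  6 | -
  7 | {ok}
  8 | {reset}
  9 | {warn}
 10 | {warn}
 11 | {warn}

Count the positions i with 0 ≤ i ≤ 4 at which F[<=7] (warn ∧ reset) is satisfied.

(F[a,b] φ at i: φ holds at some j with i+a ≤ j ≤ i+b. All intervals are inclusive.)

Evaluate at each i in [0,4]:
  i=0: ✓ (witness j=1)
  i=1: ✓ (witness j=1)
  i=2: ✗ (none in [2,9])
  i=3: ✗ (none in [3,10])
  i=4: ✗ (none in [4,11])
Positions where it holds: {0, 1} → 2.

2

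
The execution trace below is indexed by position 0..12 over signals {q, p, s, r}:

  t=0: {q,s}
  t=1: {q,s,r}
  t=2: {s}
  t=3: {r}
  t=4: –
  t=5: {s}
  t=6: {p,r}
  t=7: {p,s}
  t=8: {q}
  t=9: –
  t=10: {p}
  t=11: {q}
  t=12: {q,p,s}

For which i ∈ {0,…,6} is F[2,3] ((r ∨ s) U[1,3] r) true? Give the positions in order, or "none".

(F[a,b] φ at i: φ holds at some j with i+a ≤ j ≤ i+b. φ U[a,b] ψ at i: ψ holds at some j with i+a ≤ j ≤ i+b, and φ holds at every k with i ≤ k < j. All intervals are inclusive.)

Evaluate at each i in [0,6]:
  i=0: ✓ (witness j=2)
  i=1: ✗ (none in [3,4])
  i=2: ✓ (witness j=5)
  i=3: ✓ (witness j=5)
  i=4: ✗ (none in [6,7])
  i=5: ✗ (none in [7,8])
  i=6: ✗ (none in [8,9])

0, 2, 3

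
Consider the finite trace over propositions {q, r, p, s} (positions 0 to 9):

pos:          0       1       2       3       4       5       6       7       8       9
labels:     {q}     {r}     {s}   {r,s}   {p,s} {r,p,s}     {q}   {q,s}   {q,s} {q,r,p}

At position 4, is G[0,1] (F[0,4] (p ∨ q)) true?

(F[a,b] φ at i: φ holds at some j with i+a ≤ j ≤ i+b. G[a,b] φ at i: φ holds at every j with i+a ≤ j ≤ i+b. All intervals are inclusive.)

Holds

Check F[0,4] (p ∨ q) at every j in [4,5]:
  j=4: holds (witness at 4)
  j=5: holds (witness at 5)
All positions satisfy it → formula holds.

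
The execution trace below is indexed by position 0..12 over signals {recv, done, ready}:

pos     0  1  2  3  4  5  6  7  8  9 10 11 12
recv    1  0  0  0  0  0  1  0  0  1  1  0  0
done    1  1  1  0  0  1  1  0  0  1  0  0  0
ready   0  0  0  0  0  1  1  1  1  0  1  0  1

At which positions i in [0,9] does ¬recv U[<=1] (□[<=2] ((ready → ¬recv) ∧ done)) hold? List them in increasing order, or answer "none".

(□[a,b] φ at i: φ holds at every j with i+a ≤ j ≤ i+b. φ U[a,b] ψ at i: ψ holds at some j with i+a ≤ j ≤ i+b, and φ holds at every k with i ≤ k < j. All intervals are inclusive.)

0

Evaluate at each i in [0,9]:
  i=0: ✓ (rhs at j=0)
  i=1: ✗ (no rhs in [1,2])
  i=2: ✗ (no rhs in [2,3])
  i=3: ✗ (no rhs in [3,4])
  i=4: ✗ (no rhs in [4,5])
  i=5: ✗ (no rhs in [5,6])
  i=6: ✗ (no rhs in [6,7])
  i=7: ✗ (no rhs in [7,8])
  i=8: ✗ (no rhs in [8,9])
  i=9: ✗ (no rhs in [9,10])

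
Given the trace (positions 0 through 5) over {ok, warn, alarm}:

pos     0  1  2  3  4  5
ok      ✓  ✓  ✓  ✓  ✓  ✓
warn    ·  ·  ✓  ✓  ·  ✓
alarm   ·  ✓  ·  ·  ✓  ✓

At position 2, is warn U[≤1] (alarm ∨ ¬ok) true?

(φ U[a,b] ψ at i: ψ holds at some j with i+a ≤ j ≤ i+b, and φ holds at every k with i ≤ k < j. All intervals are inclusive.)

Need some j in [2,3] with (alarm ∨ ¬ok), and warn at every k in [2,j-1].
  j=2: (alarm ∨ ¬ok) false.
  j=3: (alarm ∨ ¬ok) false.
No j in the window works → until fails.

Does not hold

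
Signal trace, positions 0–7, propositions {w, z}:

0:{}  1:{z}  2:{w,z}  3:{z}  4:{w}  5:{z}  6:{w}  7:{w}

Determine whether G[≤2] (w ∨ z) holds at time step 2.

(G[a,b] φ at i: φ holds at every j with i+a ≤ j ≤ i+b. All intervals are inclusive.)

Check (w ∨ z) at every j in [2,4]:
  j=2: true
  j=3: true
  j=4: true
All positions satisfy it → formula holds.

True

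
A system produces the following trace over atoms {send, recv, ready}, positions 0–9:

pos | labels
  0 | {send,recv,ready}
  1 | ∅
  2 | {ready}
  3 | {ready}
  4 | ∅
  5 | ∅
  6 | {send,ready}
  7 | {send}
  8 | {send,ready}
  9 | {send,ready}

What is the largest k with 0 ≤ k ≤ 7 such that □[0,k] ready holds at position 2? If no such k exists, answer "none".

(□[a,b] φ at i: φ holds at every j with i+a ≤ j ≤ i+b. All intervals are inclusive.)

1

ready must hold from j=2 onward; find where it first fails.
  j=2: holds
  j=3: holds
  j=4: fails
Holds on [2,3], so largest k = 1.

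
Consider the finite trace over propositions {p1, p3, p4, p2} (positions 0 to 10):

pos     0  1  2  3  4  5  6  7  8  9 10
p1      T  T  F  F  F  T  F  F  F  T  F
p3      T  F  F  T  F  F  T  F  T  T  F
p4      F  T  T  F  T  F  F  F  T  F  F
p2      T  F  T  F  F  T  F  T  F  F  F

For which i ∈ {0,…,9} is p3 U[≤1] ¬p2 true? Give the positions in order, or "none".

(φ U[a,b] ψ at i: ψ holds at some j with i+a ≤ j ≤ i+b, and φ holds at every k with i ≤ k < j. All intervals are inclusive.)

Evaluate at each i in [0,9]:
  i=0: ✓ (rhs at j=1; lhs holds on [0,0])
  i=1: ✓ (rhs at j=1)
  i=2: ✗ (lhs fails at k=2 before rhs at j=3)
  i=3: ✓ (rhs at j=3)
  i=4: ✓ (rhs at j=4)
  i=5: ✗ (lhs fails at k=5 before rhs at j=6)
  i=6: ✓ (rhs at j=6)
  i=7: ✗ (lhs fails at k=7 before rhs at j=8)
  i=8: ✓ (rhs at j=8)
  i=9: ✓ (rhs at j=9)

0, 1, 3, 4, 6, 8, 9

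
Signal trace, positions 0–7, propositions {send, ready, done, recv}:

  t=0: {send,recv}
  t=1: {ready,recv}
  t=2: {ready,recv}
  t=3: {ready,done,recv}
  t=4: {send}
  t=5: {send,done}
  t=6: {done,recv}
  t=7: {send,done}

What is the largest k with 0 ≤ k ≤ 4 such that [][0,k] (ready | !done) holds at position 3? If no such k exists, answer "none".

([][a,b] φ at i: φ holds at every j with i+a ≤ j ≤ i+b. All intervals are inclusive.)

1

(ready | !done) must hold from j=3 onward; find where it first fails.
  j=3: holds
  j=4: holds
  j=5: fails
Holds on [3,4], so largest k = 1.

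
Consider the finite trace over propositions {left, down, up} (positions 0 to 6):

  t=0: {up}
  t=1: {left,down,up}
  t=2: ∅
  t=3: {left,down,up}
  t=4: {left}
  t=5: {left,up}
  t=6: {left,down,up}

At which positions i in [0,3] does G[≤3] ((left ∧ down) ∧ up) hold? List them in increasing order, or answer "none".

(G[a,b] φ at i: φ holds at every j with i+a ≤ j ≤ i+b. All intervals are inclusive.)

none

Evaluate at each i in [0,3]:
  i=0: ✗ (fails at j=0)
  i=1: ✗ (fails at j=2)
  i=2: ✗ (fails at j=2)
  i=3: ✗ (fails at j=4)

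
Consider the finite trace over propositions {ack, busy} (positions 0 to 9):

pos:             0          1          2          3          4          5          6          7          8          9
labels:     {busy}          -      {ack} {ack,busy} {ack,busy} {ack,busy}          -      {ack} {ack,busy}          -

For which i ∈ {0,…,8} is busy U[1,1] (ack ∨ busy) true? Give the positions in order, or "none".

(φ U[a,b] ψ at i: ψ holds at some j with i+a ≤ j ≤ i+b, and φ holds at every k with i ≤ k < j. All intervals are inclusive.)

3, 4

Evaluate at each i in [0,8]:
  i=0: ✗ (no rhs in [1,1])
  i=1: ✗ (lhs fails at k=1 before rhs at j=2)
  i=2: ✗ (lhs fails at k=2 before rhs at j=3)
  i=3: ✓ (rhs at j=4; lhs holds on [3,3])
  i=4: ✓ (rhs at j=5; lhs holds on [4,4])
  i=5: ✗ (no rhs in [6,6])
  i=6: ✗ (lhs fails at k=6 before rhs at j=7)
  i=7: ✗ (lhs fails at k=7 before rhs at j=8)
  i=8: ✗ (no rhs in [9,9])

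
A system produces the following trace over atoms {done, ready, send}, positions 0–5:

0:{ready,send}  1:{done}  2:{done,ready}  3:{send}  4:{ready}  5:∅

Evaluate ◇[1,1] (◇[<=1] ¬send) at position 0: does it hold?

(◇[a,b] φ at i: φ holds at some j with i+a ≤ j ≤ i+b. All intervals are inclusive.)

True

Check ◇[<=1] ¬send at each j in [1,1]:
  j=1: holds (witness at 1)
Found at j=1 → formula holds.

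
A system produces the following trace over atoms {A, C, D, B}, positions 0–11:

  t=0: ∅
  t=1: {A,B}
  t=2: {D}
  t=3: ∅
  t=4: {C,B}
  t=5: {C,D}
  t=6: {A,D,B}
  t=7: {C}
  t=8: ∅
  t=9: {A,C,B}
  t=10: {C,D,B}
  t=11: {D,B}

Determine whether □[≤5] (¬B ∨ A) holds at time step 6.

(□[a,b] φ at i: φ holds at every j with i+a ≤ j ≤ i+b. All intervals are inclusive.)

Check (¬B ∨ A) at every j in [6,11]:
  j=6: true
  j=7: true
  j=8: true
  j=9: true
  j=10: false
  j=11: false
Fails at j=10 → formula fails.

False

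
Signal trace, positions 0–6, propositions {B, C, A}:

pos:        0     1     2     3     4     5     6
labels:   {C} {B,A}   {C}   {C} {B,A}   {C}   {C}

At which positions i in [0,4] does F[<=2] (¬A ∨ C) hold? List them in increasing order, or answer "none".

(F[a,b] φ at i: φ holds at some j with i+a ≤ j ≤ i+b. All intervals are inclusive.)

0, 1, 2, 3, 4

Evaluate at each i in [0,4]:
  i=0: ✓ (witness j=0)
  i=1: ✓ (witness j=2)
  i=2: ✓ (witness j=2)
  i=3: ✓ (witness j=3)
  i=4: ✓ (witness j=5)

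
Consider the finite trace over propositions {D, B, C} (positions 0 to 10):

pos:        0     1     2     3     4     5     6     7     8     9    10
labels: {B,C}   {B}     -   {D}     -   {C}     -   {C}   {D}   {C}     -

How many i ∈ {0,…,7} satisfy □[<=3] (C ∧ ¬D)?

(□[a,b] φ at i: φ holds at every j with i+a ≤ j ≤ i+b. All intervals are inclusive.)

Evaluate at each i in [0,7]:
  i=0: ✗ (fails at j=1)
  i=1: ✗ (fails at j=1)
  i=2: ✗ (fails at j=2)
  i=3: ✗ (fails at j=3)
  i=4: ✗ (fails at j=4)
  i=5: ✗ (fails at j=6)
  i=6: ✗ (fails at j=6)
  i=7: ✗ (fails at j=8)
Positions where it holds: {} → 0.

0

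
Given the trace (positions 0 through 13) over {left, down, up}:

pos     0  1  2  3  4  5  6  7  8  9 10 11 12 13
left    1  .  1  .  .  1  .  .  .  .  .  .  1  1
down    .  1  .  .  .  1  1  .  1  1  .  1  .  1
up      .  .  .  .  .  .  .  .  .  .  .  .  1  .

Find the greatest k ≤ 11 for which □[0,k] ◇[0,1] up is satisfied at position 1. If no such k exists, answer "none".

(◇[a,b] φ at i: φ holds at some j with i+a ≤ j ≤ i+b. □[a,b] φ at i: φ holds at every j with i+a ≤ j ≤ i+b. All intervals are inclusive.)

none

◇[0,1] up must hold from j=1 onward; find where it first fails.
  j=1: fails → no k works.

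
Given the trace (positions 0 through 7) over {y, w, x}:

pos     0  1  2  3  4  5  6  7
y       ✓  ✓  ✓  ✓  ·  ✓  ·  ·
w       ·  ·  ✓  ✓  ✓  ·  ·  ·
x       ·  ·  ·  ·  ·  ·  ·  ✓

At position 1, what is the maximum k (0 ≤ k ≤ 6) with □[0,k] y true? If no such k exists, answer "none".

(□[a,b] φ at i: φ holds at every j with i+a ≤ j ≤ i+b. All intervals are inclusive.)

2

y must hold from j=1 onward; find where it first fails.
  j=1: holds
  j=2: holds
  j=3: holds
  j=4: fails
Holds on [1,3], so largest k = 2.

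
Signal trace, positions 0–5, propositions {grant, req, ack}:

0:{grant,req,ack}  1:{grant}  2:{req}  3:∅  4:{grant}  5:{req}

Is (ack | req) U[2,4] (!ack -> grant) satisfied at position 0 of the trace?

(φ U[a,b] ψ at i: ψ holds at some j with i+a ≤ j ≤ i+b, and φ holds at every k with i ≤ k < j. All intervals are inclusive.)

Need some j in [2,4] with (!ack -> grant), and (ack | req) at every k in [0,j-1].
  j=2: (!ack -> grant) false.
  j=3: (!ack -> grant) false.
  j=4: (!ack -> grant) holds, but (ack | req) fails at k=1 → not this j.
No j in the window works → until fails.

No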